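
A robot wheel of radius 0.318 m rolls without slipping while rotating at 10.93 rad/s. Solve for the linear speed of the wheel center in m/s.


v = omega * r = 10.93 * 0.318 = 3.4757

3.4757 m/s


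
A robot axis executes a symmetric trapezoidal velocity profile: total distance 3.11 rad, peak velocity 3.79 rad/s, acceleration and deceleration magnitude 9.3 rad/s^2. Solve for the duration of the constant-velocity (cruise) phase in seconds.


t_acc = v/a = 0.407527 s, d_acc = v^2/(2a) = 0.772263 rad each
d_cruise = 3.11 - 2*0.772263 = 1.565474 rad
t_cruise = d_cruise/v = 1.565474/3.79 = 0.4131

0.4131 s


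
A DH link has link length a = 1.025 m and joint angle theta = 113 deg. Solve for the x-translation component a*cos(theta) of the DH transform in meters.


a*cos(theta) = 1.025*cos(113 deg) = -0.4005

-0.4005 m


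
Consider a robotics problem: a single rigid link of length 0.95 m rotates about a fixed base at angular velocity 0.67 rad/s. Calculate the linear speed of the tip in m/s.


v = L*omega = 0.95 * 0.67 = 0.6365

0.6365 m/s


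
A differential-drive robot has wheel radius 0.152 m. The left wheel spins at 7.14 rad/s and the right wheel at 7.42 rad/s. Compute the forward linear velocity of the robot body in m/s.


v = r*(wR + wL)/2 = 0.152*(7.42 + 7.14)/2 = 1.1066

1.1066 m/s


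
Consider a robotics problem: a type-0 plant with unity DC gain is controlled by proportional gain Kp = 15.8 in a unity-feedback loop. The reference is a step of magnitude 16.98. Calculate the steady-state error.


e_ss = R/(1 + Kp) = 16.98/(1 + 15.8) = 16.98/16.8000 = 1.0107

1.0107


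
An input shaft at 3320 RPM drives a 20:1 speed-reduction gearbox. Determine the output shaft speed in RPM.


omega_out = omega_in / N = 3320 / 20 = 166.0000

166.0000 RPM


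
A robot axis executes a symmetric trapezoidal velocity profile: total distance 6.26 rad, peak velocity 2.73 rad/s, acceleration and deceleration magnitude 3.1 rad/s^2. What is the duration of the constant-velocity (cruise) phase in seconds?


t_acc = v/a = 0.880645 s, d_acc = v^2/(2a) = 1.202081 rad each
d_cruise = 6.26 - 2*1.202081 = 3.855838 rad
t_cruise = d_cruise/v = 3.855838/2.73 = 1.4124

1.4124 s


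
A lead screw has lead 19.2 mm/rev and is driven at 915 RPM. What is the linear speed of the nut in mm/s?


v = lead * (RPM/60) = 19.2*915/60 = 292.8000

292.8000 mm/s


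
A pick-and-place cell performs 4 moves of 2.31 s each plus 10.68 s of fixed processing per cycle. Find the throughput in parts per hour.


T_cycle = 4*2.31 + 10.68 = 19.9200 s
rate = 3600/T = 180.7229

180.7229 parts/hour


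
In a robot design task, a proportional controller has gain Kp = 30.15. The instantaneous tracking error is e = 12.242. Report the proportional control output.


u_P = Kp * e = 30.15 * 12.242 = 369.0963

369.0963


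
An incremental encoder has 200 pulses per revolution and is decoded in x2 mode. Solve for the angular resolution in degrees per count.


resolution = 360 / (PPR * 2) = 360 / 400 = 0.9000

0.9000 degrees


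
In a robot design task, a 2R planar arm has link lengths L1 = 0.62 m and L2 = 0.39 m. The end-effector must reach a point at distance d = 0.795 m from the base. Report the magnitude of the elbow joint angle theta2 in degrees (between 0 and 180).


cos(th2) = (d^2 - L1^2 - L2^2)/(2*L1*L2) = (0.795^2 - 0.62^2 - 0.39^2)/(2*0.62*0.39) = 0.19752895
th2 = acos(0.19752895) = 78.6075 deg

78.6075 degrees


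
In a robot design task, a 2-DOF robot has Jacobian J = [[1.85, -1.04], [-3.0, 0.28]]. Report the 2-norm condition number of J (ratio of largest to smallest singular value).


JJ^T eigenvalues: trace(JJ^T) = 13.5825, det(JJ^T) = det(J)^2 = 6.77040400
s_max^2 = (13.5825 + sqrt(157.40269025))/2 = 13.06426144
s_min^2 = (13.5825 - sqrt(157.40269025))/2 = 0.51823856
kappa = s_max/s_min = sqrt(13.06426144/0.51823856) = 5.0209

5.0209


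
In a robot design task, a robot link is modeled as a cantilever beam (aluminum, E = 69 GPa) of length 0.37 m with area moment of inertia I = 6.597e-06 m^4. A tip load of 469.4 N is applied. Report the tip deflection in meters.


delta = F*L^3/(3*E*I) = 469.4*0.37^3/(3*6.900e+10*6.597e-06)
      = 23.7765182/1365579 = 1.7411e-05

1.7411e-05 m


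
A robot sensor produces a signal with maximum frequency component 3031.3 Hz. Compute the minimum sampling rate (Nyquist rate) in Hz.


f_s,min = 2*f_max = 2*3031.3 = 6062.6000

6062.6000 Hz


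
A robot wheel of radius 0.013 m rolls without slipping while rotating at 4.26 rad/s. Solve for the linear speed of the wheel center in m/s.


v = omega * r = 4.26 * 0.013 = 0.0554

0.0554 m/s


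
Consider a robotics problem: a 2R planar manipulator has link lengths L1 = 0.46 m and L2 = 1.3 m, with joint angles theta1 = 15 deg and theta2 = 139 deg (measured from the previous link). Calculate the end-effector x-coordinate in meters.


x = L1*cos(th1) + L2*cos(th1+th2) = 0.46*cos(15 deg) + 1.3*cos(154 deg) = -0.7241

-0.7241 m


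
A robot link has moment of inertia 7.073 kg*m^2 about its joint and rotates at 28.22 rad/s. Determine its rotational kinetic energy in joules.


KE = (1/2)*I*omega^2 = 0.5*7.073*28.22^2 = 2816.3568

2816.3568 J


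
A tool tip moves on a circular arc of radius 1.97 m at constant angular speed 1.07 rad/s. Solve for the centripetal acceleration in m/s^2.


a_c = omega^2 * r = 1.07^2 * 1.97 = 2.2555

2.2555 m/s^2


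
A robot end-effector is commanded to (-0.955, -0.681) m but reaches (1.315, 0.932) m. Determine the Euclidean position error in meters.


dx = 1.315 - (-0.955) = 2.2700, dy = 0.932 - (-0.681) = 1.6130
err = sqrt(5.152900 + 2.601769) = 2.7847

2.7847 m


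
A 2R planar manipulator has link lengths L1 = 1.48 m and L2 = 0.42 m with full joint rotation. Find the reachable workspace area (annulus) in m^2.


r_max = L1 + L2 = 1.9000, r_min = |L1 - L2| = 1.0600
A = pi*(r_max^2 - r_min^2) = pi*(3.6100 - 1.1236) = 7.8113

7.8113 m^2


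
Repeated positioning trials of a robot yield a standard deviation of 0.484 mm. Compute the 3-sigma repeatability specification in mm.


repeatability = 3*sigma = 3*0.484 = 1.4520

1.4520 mm


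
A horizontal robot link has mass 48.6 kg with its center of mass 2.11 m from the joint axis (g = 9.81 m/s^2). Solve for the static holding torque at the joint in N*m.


tau = m*g*L = 48.6 * 9.81 * 2.11 = 1005.9763

1005.9763 N*m


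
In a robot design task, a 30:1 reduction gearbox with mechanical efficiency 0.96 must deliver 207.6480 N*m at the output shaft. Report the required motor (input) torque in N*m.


tau_in = tau_out / (N * eta) = 207.6480 / (30 * 0.96) = 7.2100

7.2100 N*m


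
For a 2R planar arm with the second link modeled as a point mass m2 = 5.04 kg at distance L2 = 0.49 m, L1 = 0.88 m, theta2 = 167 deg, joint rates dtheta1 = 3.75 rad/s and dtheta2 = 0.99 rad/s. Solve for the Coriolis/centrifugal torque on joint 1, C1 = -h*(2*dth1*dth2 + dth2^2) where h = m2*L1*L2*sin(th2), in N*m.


h = m2*L1*L2*sin(th2) = 5.04*0.88*0.49*sin(167 deg) = 0.488874
C1 = -h*(2*3.75*0.99 + 0.99^2) = -0.488874*8.4051 = -4.1090

-4.1090 N*m


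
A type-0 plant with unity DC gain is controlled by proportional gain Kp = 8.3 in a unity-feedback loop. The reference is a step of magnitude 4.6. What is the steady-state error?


e_ss = R/(1 + Kp) = 4.6/(1 + 8.3) = 4.6/9.3000 = 0.4946

0.4946


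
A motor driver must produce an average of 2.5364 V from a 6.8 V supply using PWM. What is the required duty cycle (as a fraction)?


D = V_avg/V_supply = 2.5364/6.8 = 0.3730

0.3730


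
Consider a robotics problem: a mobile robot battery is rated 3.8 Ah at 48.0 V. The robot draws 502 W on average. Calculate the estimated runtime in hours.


E = 3.8*48.0 = 182.4000 Wh
t = E/P = 182.4000/502 = 0.3633

0.3633 hours


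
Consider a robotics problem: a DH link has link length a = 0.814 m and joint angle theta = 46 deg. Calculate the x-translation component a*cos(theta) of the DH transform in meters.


a*cos(theta) = 0.814*cos(46 deg) = 0.5655

0.5655 m


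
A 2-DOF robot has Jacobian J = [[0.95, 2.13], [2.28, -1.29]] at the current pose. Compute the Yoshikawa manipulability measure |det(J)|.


det(J) = 0.95*-1.29 - (2.13)*(2.28) = -6.0819
|det(J)| = 6.0819

6.0819


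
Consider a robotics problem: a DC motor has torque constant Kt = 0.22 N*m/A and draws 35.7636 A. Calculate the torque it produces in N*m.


tau = Kt * I = 0.22*35.7636 = 7.8680

7.8680 N*m


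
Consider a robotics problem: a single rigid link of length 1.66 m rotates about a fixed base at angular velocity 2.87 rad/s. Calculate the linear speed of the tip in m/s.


v = L*omega = 1.66 * 2.87 = 4.7642

4.7642 m/s


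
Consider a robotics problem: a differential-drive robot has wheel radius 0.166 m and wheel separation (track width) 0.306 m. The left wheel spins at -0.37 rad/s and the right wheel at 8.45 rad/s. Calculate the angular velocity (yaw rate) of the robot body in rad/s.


omega = r*(wR - wL)/L = 0.166*(8.45 - (-0.37))/0.306 = 4.7847

4.7847 rad/s


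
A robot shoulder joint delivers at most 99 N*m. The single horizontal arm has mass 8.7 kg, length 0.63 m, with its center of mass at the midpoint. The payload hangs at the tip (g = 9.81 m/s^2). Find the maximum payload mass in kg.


tau_arm = m_arm*g*(L/2) = 8.7*9.81*0.63/2 = 26.8843 N*m
tau_payload = tau_max - tau_arm = 99 - 26.8843 = 72.1157
m_payload = tau_payload / (g*L) = 72.1157 / (9.81*0.63) = 11.6686

11.6686 kg


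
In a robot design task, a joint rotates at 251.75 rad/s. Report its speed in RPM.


RPM = 251.75 * 60/(2*pi) = 2404.0354

2404.0354 RPM


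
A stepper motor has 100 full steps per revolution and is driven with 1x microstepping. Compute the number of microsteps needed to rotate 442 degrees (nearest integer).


step_size = 360/(100*1) = 360/100 = 3.600000 deg
n = 442/(360/100) = 442*100/360 = 122.7778 -> 123

123 steps


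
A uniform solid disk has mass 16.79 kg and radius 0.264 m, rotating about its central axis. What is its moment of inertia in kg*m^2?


I = (1/2)*m*R^2 = 0.5*16.79*0.264^2 = 0.5851

0.5851 kg*m^2


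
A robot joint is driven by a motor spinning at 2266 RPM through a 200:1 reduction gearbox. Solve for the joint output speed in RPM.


omega_joint = omega_motor / N = 2266 / 200 = 11.3300

11.3300 RPM


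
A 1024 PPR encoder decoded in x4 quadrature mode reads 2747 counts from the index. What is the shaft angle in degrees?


angle = counts * 360 / (PPR*4) = 2747 * 360 / 4096 = 241.4355

241.4355 degrees


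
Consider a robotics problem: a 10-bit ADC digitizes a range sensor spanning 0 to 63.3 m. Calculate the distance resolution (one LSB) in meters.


res = range / 2^n = 63.3/2^10 = 63.3/1024 = 0.0618

0.0618 m


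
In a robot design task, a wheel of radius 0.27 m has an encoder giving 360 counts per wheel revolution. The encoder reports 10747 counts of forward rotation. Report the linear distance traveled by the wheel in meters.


revs = 10747/360 = 29.852778
d = revs * 2*pi*r = 29.852778 * 2*pi*0.27 = 50.6440

50.6440 m


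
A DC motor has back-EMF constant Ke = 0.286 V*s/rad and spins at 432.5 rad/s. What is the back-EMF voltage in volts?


V_emf = Ke * omega = 0.286*432.5 = 123.6950

123.6950 V


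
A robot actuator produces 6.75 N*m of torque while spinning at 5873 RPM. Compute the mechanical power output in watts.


omega = 5873 * 2*pi/60 = 615.019122 rad/s
P = tau * omega = 6.75 * 615.019122 = 4151.3791

4151.3791 W


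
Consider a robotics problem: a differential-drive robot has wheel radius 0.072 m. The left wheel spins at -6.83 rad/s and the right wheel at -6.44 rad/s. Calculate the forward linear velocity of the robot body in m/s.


v = r*(wR + wL)/2 = 0.072*(-6.44 + -6.83)/2 = -0.4777

-0.4777 m/s


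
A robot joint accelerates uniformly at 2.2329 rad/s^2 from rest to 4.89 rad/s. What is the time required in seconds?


t = delta_omega / alpha = 4.89 / 2.2329 = 2.1900

2.1900 s


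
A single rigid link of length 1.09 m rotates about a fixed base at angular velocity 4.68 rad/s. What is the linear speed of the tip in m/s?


v = L*omega = 1.09 * 4.68 = 5.1012

5.1012 m/s


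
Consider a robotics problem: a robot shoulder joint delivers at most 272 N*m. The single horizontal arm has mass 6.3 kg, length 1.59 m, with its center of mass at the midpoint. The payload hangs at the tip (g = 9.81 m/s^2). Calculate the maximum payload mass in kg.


tau_arm = m_arm*g*(L/2) = 6.3*9.81*1.59/2 = 49.1334 N*m
tau_payload = tau_max - tau_arm = 272 - 49.1334 = 222.8666
m_payload = tau_payload / (g*L) = 222.8666 / (9.81*1.59) = 14.2882

14.2882 kg


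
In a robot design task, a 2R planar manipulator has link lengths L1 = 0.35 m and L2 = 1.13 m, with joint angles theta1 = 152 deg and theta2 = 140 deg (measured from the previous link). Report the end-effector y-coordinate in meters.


y = L1*sin(th1) + L2*sin(th1+th2) = 0.35*sin(152 deg) + 1.13*sin(292 deg) = -0.8834

-0.8834 m


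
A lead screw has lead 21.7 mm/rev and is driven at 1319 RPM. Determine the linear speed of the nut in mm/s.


v = lead * (RPM/60) = 21.7*1319/60 = 477.0383

477.0383 mm/s


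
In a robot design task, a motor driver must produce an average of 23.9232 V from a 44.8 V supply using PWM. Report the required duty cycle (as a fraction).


D = V_avg/V_supply = 23.9232/44.8 = 0.5340

0.5340


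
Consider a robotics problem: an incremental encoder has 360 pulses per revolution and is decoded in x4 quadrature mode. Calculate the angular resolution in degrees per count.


resolution = 360 / (PPR * 4) = 360 / 1440 = 0.2500

0.2500 degrees


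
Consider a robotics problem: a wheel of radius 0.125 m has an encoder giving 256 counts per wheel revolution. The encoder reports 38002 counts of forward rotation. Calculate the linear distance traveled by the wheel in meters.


revs = 38002/256 = 148.445312
d = revs * 2*pi*r = 148.445312 * 2*pi*0.125 = 116.5887

116.5887 m


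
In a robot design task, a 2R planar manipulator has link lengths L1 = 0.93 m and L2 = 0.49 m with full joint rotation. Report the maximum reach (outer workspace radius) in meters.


r_max = L1 + L2 = 0.93 + 0.49 = 1.4200

1.4200 m


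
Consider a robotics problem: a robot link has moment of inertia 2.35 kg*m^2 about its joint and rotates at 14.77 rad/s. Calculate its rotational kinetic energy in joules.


KE = (1/2)*I*omega^2 = 0.5*2.35*14.77^2 = 256.3297

256.3297 J


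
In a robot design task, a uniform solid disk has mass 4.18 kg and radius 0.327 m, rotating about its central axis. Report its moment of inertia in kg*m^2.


I = (1/2)*m*R^2 = 0.5*4.18*0.327^2 = 0.2235

0.2235 kg*m^2


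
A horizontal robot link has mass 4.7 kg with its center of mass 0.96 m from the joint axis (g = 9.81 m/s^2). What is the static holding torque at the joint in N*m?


tau = m*g*L = 4.7 * 9.81 * 0.96 = 44.2627

44.2627 N*m


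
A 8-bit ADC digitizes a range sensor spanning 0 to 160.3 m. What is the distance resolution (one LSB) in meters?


res = range / 2^n = 160.3/2^8 = 160.3/256 = 0.6262

0.6262 m


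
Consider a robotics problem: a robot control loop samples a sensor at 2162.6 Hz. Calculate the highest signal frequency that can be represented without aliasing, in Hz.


f_max = f_s/2 = 2162.6/2 = 1081.3000

1081.3000 Hz


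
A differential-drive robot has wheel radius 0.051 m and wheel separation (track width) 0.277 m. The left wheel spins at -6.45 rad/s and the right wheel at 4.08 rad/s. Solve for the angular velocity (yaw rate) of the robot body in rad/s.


omega = r*(wR - wL)/L = 0.051*(4.08 - (-6.45))/0.277 = 1.9387

1.9387 rad/s


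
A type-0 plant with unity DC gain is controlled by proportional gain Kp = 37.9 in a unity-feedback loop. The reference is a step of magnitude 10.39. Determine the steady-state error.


e_ss = R/(1 + Kp) = 10.39/(1 + 37.9) = 10.39/38.9000 = 0.2671

0.2671


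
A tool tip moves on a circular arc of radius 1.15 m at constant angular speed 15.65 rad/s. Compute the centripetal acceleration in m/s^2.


a_c = omega^2 * r = 15.65^2 * 1.15 = 281.6609

281.6609 m/s^2


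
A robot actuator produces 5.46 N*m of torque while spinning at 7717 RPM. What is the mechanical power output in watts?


omega = 7717 * 2*pi/60 = 808.122350 rad/s
P = tau * omega = 5.46 * 808.122350 = 4412.3480

4412.3480 W


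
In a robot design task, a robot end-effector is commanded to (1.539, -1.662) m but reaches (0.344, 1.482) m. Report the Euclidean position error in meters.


dx = 0.344 - (1.539) = -1.1950, dy = 1.482 - (-1.662) = 3.1440
err = sqrt(1.428025 + 9.884736) = 3.3634

3.3634 m


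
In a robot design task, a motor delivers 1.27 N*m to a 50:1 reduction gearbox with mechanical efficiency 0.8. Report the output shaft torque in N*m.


tau_out = tau_in * N * eta = 1.27 * 50 * 0.8 = 50.8000

50.8000 N*m


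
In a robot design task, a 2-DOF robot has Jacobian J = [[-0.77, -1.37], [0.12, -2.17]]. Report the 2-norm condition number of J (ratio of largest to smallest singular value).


JJ^T eigenvalues: trace(JJ^T) = 7.1931, det(JJ^T) = det(J)^2 = 3.36832609
s_max^2 = (7.1931 + sqrt(38.26738325))/2 = 6.68958182
s_min^2 = (7.1931 - sqrt(38.26738325))/2 = 0.50351818
kappa = s_max/s_min = sqrt(6.68958182/0.50351818) = 3.6450

3.6450


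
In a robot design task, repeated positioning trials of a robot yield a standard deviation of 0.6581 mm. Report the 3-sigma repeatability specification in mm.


repeatability = 3*sigma = 3*0.6581 = 1.9743

1.9743 mm


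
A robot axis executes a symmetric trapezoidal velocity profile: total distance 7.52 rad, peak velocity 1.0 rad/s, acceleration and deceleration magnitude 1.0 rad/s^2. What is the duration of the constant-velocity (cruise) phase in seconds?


t_acc = v/a = 1.000000 s, d_acc = v^2/(2a) = 0.500000 rad each
d_cruise = 7.52 - 2*0.500000 = 6.520000 rad
t_cruise = d_cruise/v = 6.520000/1.0 = 6.5200

6.5200 s


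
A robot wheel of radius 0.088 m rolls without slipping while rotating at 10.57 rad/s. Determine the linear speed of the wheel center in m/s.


v = omega * r = 10.57 * 0.088 = 0.9302

0.9302 m/s


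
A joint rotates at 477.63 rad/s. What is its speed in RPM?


RPM = 477.63 * 60/(2*pi) = 4561.0305

4561.0305 RPM


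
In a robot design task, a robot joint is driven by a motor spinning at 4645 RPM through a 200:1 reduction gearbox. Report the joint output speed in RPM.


omega_joint = omega_motor / N = 4645 / 200 = 23.2250

23.2250 RPM


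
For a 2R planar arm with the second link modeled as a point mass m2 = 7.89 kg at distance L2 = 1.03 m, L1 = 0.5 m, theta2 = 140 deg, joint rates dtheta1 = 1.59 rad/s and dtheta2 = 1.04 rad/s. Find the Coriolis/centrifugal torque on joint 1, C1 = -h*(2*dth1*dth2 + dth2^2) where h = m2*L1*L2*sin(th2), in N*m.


h = m2*L1*L2*sin(th2) = 7.89*0.5*1.03*sin(140 deg) = 2.611871
C1 = -h*(2*1.59*1.04 + 1.04^2) = -2.611871*4.3888 = -11.4630

-11.4630 N*m


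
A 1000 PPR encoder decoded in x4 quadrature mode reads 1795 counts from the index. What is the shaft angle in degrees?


angle = counts * 360 / (PPR*4) = 1795 * 360 / 4000 = 161.5500

161.5500 degrees


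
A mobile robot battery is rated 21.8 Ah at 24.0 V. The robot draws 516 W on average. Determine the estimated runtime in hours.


E = 21.8*24.0 = 523.2000 Wh
t = E/P = 523.2000/516 = 1.0140

1.0140 hours


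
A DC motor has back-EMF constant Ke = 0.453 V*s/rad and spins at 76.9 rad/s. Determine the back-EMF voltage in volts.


V_emf = Ke * omega = 0.453*76.9 = 34.8357

34.8357 V


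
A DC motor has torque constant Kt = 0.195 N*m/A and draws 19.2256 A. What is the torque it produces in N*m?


tau = Kt * I = 0.195*19.2256 = 3.7490

3.7490 N*m


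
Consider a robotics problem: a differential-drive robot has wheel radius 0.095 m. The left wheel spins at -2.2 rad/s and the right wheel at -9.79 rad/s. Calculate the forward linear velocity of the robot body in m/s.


v = r*(wR + wL)/2 = 0.095*(-9.79 + -2.2)/2 = -0.5695

-0.5695 m/s


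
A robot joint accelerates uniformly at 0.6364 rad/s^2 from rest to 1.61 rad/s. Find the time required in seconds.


t = delta_omega / alpha = 1.61 / 0.6364 = 2.5299

2.5299 s


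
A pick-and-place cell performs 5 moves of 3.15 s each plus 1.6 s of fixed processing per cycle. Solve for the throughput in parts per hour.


T_cycle = 5*3.15 + 1.6 = 17.3500 s
rate = 3600/T = 207.4928

207.4928 parts/hour


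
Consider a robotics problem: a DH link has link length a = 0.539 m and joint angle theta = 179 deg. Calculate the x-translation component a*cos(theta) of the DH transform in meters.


a*cos(theta) = 0.539*cos(179 deg) = -0.5389

-0.5389 m


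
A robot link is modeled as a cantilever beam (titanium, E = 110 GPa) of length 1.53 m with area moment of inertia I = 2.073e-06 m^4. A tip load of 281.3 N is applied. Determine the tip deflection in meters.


delta = F*L^3/(3*E*I) = 281.3*1.53^3/(3*1.100e+11*2.073e-06)
      = 1007.4976101/684090 = 0.0015

0.0015 m


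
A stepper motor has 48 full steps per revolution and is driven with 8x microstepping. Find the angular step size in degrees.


step = 360/(48*8) = 360/384 = 0.9375

0.9375 degrees


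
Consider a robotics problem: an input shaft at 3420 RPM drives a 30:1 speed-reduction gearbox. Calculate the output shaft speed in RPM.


omega_out = omega_in / N = 3420 / 30 = 114.0000

114.0000 RPM


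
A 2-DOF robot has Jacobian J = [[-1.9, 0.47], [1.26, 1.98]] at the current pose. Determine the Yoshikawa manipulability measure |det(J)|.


det(J) = -1.9*1.98 - (0.47)*(1.26) = -4.3542
|det(J)| = 4.3542

4.3542


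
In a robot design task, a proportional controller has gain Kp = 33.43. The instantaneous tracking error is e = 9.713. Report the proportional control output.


u_P = Kp * e = 33.43 * 9.713 = 324.7056

324.7056


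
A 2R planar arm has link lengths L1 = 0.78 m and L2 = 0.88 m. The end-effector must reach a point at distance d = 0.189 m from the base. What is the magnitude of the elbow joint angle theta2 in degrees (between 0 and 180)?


cos(th2) = (d^2 - L1^2 - L2^2)/(2*L1*L2) = (0.189^2 - 0.78^2 - 0.88^2)/(2*0.78*0.88) = -0.98126384
th2 = acos(-0.98126384) = 168.8914 deg

168.8914 degrees


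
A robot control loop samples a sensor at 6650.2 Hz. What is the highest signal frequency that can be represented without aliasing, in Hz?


f_max = f_s/2 = 6650.2/2 = 3325.1000

3325.1000 Hz


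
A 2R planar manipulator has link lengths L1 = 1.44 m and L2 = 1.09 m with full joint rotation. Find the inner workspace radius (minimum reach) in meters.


r_min = |L1 - L2| = |1.44 - 1.09| = 0.3500

0.3500 m


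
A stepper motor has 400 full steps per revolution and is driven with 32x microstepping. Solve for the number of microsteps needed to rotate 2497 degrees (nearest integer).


step_size = 360/(400*32) = 360/12800 = 0.028125 deg
n = 2497/(360/12800) = 2497*12800/360 = 88782.2222 -> 88782

88782 steps


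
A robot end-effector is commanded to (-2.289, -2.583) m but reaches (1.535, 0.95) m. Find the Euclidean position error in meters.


dx = 1.535 - (-2.289) = 3.8240, dy = 0.95 - (-2.583) = 3.5330
err = sqrt(14.622976 + 12.482089) = 5.2063

5.2063 m


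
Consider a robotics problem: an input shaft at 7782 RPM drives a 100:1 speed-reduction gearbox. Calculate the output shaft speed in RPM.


omega_out = omega_in / N = 7782 / 100 = 77.8200

77.8200 RPM


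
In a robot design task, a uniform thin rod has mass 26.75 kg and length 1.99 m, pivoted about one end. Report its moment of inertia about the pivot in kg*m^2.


I = (1/3)*m*L^2 = (1/3)*26.75*1.99^2 = 35.3109

35.3109 kg*m^2


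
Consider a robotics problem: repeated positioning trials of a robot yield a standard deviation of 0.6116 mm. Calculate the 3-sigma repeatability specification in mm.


repeatability = 3*sigma = 3*0.6116 = 1.8348

1.8348 mm


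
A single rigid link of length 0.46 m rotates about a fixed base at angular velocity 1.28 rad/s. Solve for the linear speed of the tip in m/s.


v = L*omega = 0.46 * 1.28 = 0.5888

0.5888 m/s


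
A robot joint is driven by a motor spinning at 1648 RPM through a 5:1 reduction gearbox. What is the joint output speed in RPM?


omega_joint = omega_motor / N = 1648 / 5 = 329.6000

329.6000 RPM


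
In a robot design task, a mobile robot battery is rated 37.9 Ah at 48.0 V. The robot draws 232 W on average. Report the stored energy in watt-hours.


E = capacity * V = 37.9*48.0 = 1819.2000

1819.2000 Wh


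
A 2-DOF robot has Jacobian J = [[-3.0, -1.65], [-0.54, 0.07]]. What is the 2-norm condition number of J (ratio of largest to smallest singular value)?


JJ^T eigenvalues: trace(JJ^T) = 12.0190, det(JJ^T) = det(J)^2 = 1.21220100
s_max^2 = (12.0190 + sqrt(139.60755700))/2 = 11.91728209
s_min^2 = (12.0190 - sqrt(139.60755700))/2 = 0.10171791
kappa = s_max/s_min = sqrt(11.91728209/0.10171791) = 10.8241

10.8241


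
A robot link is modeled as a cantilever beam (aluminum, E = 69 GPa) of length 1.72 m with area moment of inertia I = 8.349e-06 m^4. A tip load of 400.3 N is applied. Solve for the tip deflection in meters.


delta = F*L^3/(3*E*I) = 400.3*1.72^3/(3*6.900e+10*8.349e-06)
      = 2036.9057344/1728243 = 0.0012

0.0012 m


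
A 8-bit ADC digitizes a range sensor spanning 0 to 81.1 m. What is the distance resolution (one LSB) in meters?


res = range / 2^n = 81.1/2^8 = 81.1/256 = 0.3168

0.3168 m


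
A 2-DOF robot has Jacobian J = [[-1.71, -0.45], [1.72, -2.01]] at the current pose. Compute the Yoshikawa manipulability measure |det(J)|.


det(J) = -1.71*-2.01 - (-0.45)*(1.72) = 4.2111
|det(J)| = 4.2111

4.2111


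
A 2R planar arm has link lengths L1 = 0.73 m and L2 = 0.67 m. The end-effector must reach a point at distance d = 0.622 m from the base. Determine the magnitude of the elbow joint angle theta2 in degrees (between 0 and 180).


cos(th2) = (d^2 - L1^2 - L2^2)/(2*L1*L2) = (0.622^2 - 0.73^2 - 0.67^2)/(2*0.73*0.67) = -0.60817420
th2 = acos(-0.60817420) = 127.4576 deg

127.4576 degrees


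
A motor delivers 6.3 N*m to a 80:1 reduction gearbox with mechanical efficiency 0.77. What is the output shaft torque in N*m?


tau_out = tau_in * N * eta = 6.3 * 80 * 0.77 = 388.0800

388.0800 N*m


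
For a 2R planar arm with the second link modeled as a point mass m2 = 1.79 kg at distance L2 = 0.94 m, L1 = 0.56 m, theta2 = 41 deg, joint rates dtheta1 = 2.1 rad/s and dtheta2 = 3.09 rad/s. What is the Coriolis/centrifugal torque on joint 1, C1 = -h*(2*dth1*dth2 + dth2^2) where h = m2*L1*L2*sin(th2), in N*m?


h = m2*L1*L2*sin(th2) = 1.79*0.56*0.94*sin(41 deg) = 0.618176
C1 = -h*(2*2.1*3.09 + 3.09^2) = -0.618176*22.5261 = -13.9251

-13.9251 N*m


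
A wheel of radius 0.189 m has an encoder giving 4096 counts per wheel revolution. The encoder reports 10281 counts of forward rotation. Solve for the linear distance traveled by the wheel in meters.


revs = 10281/4096 = 2.510010
d = revs * 2*pi*r = 2.510010 * 2*pi*0.189 = 2.9807

2.9807 m


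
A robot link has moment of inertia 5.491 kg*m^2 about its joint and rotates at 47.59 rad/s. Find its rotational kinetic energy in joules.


KE = (1/2)*I*omega^2 = 0.5*5.491*47.59^2 = 6218.0306

6218.0306 J


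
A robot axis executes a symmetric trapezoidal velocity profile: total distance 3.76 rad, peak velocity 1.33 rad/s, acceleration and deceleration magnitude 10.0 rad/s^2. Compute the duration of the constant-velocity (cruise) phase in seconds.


t_acc = v/a = 0.133000 s, d_acc = v^2/(2a) = 0.088445 rad each
d_cruise = 3.76 - 2*0.088445 = 3.583110 rad
t_cruise = d_cruise/v = 3.583110/1.33 = 2.6941

2.6941 s


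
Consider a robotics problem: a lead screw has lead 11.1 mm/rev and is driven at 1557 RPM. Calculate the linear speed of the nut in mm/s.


v = lead * (RPM/60) = 11.1*1557/60 = 288.0450

288.0450 mm/s


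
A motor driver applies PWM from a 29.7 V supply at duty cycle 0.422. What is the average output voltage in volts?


V_avg = V_supply * D = 29.7*0.422 = 12.5334

12.5334 V


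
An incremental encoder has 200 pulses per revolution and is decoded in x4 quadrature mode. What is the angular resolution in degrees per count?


resolution = 360 / (PPR * 4) = 360 / 800 = 0.4500

0.4500 degrees


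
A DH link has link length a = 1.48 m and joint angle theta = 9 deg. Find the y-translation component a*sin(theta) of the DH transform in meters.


a*sin(theta) = 1.48*sin(9 deg) = 0.2315

0.2315 m


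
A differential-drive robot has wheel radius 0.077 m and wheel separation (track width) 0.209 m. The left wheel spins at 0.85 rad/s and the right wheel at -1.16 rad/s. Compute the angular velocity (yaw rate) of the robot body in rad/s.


omega = r*(wR - wL)/L = 0.077*(-1.16 - (0.85))/0.209 = -0.7405

-0.7405 rad/s


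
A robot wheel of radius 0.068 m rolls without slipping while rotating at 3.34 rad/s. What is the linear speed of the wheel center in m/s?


v = omega * r = 3.34 * 0.068 = 0.2271

0.2271 m/s


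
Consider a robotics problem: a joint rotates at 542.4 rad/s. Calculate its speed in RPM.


RPM = 542.4 * 60/(2*pi) = 5179.5385

5179.5385 RPM


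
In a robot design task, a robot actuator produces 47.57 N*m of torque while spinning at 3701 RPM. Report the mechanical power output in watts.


omega = 3701 * 2*pi/60 = 387.567814 rad/s
P = tau * omega = 47.57 * 387.567814 = 18436.6009

18436.6009 W


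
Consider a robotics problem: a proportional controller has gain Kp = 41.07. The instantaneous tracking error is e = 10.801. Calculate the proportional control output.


u_P = Kp * e = 41.07 * 10.801 = 443.5971

443.5971


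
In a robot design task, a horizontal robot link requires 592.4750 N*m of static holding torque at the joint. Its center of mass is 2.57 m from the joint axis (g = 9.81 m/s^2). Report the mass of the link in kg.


m = tau / (g*L) = 592.4750 / (9.81 * 2.57) = 23.5000

23.5000 kg


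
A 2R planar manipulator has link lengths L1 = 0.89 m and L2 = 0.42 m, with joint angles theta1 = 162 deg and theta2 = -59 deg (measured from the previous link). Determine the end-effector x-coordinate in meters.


x = L1*cos(th1) + L2*cos(th1+th2) = 0.89*cos(162 deg) + 0.42*cos(103 deg) = -0.9409

-0.9409 m


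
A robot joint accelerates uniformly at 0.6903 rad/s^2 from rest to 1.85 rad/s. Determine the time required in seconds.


t = delta_omega / alpha = 1.85 / 0.6903 = 2.6800

2.6800 s


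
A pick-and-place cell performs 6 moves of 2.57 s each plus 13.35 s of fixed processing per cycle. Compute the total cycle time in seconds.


T = 6*2.57 + 13.35 = 28.7700

28.7700 s


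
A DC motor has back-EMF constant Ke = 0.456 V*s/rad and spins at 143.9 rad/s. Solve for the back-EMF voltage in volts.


V_emf = Ke * omega = 0.456*143.9 = 65.6184

65.6184 V


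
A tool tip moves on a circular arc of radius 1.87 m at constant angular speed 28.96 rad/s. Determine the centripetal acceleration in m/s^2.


a_c = omega^2 * r = 28.96^2 * 1.87 = 1568.3346

1568.3346 m/s^2


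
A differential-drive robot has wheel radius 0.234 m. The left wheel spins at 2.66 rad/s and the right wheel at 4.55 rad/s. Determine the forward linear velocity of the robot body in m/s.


v = r*(wR + wL)/2 = 0.234*(4.55 + 2.66)/2 = 0.8436

0.8436 m/s


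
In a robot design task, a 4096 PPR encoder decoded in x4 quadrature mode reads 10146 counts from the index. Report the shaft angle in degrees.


angle = counts * 360 / (PPR*4) = 10146 * 360 / 16384 = 222.9346

222.9346 degrees


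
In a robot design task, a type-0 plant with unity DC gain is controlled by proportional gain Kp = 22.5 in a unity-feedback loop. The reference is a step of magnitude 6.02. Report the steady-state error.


e_ss = R/(1 + Kp) = 6.02/(1 + 22.5) = 6.02/23.5000 = 0.2562

0.2562


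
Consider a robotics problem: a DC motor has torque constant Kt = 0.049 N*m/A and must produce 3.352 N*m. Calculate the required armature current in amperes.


I = tau / Kt = 3.352/0.049 = 68.4082

68.4082 A


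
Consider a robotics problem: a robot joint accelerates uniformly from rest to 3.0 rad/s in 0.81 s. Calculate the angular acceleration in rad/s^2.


alpha = delta_omega / t = 3.0 / 0.81 = 3.7037

3.7037 rad/s^2


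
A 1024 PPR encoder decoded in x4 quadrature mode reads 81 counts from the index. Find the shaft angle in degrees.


angle = counts * 360 / (PPR*4) = 81 * 360 / 4096 = 7.1191

7.1191 degrees


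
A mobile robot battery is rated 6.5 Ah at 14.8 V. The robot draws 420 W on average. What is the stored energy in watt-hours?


E = capacity * V = 6.5*14.8 = 96.2000

96.2000 Wh


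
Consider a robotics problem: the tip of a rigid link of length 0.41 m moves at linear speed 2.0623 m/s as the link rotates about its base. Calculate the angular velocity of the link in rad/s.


omega = v / L = 2.0623 / 0.41 = 5.0300

5.0300 rad/s


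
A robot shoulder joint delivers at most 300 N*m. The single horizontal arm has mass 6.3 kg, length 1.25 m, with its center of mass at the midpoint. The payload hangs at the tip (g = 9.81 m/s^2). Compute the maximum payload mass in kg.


tau_arm = m_arm*g*(L/2) = 6.3*9.81*1.25/2 = 38.6269 N*m
tau_payload = tau_max - tau_arm = 300 - 38.6269 = 261.3731
m_payload = tau_payload / (g*L) = 261.3731 / (9.81*1.25) = 21.3148

21.3148 kg


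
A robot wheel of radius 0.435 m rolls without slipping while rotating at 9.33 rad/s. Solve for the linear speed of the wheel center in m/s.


v = omega * r = 9.33 * 0.435 = 4.0586

4.0586 m/s


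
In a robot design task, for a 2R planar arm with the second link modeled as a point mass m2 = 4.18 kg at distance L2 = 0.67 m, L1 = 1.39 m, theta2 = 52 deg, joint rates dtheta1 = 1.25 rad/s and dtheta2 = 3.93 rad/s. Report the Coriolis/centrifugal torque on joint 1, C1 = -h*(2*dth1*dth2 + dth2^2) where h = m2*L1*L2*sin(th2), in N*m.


h = m2*L1*L2*sin(th2) = 4.18*1.39*0.67*sin(52 deg) = 3.067595
C1 = -h*(2*1.25*3.93 + 3.93^2) = -3.067595*25.2699 = -77.5178

-77.5178 N*m


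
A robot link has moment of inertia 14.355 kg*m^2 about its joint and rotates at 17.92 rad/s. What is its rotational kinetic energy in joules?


KE = (1/2)*I*omega^2 = 0.5*14.355*17.92^2 = 2304.8847

2304.8847 J


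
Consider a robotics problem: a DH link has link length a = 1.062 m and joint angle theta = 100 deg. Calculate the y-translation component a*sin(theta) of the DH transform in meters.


a*sin(theta) = 1.062*sin(100 deg) = 1.0459

1.0459 m


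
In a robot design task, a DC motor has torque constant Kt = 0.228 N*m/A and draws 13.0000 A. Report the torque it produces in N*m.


tau = Kt * I = 0.228*13.0000 = 2.9640

2.9640 N*m


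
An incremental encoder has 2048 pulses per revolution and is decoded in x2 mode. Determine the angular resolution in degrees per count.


resolution = 360 / (PPR * 2) = 360 / 4096 = 0.0879

0.0879 degrees


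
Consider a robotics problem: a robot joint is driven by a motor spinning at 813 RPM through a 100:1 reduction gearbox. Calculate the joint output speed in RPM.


omega_joint = omega_motor / N = 813 / 100 = 8.1300

8.1300 RPM


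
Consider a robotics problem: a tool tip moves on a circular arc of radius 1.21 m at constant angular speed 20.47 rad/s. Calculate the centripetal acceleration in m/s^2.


a_c = omega^2 * r = 20.47^2 * 1.21 = 507.0153

507.0153 m/s^2


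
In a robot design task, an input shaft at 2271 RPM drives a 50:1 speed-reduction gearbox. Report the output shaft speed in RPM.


omega_out = omega_in / N = 2271 / 50 = 45.4200

45.4200 RPM


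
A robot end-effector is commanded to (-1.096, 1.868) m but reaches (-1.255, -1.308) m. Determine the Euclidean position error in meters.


dx = -1.255 - (-1.096) = -0.1590, dy = -1.308 - (1.868) = -3.1760
err = sqrt(0.025281 + 10.086976) = 3.1800

3.1800 m


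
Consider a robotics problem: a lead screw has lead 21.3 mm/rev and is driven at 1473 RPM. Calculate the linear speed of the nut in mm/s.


v = lead * (RPM/60) = 21.3*1473/60 = 522.9150

522.9150 mm/s


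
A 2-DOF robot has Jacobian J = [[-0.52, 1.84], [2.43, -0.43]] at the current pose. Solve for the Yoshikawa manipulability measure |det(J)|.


det(J) = -0.52*-0.43 - (1.84)*(2.43) = -4.2476
|det(J)| = 4.2476

4.2476


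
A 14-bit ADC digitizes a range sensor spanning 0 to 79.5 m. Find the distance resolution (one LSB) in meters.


res = range / 2^n = 79.5/2^14 = 79.5/16384 = 0.0049

0.0049 m


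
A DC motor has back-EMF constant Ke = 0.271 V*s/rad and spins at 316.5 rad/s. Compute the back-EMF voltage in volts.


V_emf = Ke * omega = 0.271*316.5 = 85.7715

85.7715 V


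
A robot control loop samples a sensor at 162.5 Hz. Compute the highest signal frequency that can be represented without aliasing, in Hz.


f_max = f_s/2 = 162.5/2 = 81.2500

81.2500 Hz


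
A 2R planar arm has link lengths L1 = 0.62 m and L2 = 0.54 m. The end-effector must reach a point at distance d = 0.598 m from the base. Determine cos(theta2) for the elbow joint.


cos(th2) = (d^2 - L1^2 - L2^2)/(2*L1*L2) = (0.598^2 - 0.62^2 - 0.54^2)/(2*0.62*0.54) = -0.4755

-0.4755


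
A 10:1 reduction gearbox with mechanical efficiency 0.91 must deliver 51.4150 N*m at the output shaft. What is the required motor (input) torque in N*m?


tau_in = tau_out / (N * eta) = 51.4150 / (10 * 0.91) = 5.6500

5.6500 N*m


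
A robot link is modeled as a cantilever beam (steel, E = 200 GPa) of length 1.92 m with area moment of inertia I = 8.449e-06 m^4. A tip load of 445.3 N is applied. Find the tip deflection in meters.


delta = F*L^3/(3*E*I) = 445.3*1.92^3/(3*2.000e+11*8.449e-06)
      = 3151.7835264/5069400 = 6.2173e-04

6.2173e-04 m


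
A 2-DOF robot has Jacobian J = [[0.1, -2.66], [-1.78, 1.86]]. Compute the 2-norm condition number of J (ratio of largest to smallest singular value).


JJ^T eigenvalues: trace(JJ^T) = 13.7136, det(JJ^T) = det(J)^2 = 20.69158144
s_max^2 = (13.7136 + sqrt(105.29649920))/2 = 11.98750412
s_min^2 = (13.7136 - sqrt(105.29649920))/2 = 1.72609588
kappa = s_max/s_min = sqrt(11.98750412/1.72609588) = 2.6353

2.6353


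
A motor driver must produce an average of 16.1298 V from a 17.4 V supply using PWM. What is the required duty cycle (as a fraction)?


D = V_avg/V_supply = 16.1298/17.4 = 0.9270

0.9270


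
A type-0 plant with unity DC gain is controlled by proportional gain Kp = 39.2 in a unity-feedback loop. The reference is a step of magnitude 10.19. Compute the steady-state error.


e_ss = R/(1 + Kp) = 10.19/(1 + 39.2) = 10.19/40.2000 = 0.2535

0.2535


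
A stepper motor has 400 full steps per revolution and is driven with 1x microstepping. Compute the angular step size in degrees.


step = 360/(400*1) = 360/400 = 0.9000

0.9000 degrees


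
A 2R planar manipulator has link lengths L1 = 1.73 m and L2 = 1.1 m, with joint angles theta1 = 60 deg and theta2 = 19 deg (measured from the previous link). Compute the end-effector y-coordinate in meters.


y = L1*sin(th1) + L2*sin(th1+th2) = 1.73*sin(60 deg) + 1.1*sin(79 deg) = 2.5780

2.5780 m


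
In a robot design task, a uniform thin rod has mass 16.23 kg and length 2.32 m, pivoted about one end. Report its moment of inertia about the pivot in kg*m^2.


I = (1/3)*m*L^2 = (1/3)*16.23*2.32^2 = 29.1188

29.1188 kg*m^2


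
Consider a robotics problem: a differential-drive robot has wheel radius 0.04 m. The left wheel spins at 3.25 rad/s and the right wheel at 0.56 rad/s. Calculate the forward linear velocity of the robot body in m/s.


v = r*(wR + wL)/2 = 0.04*(0.56 + 3.25)/2 = 0.0762

0.0762 m/s
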